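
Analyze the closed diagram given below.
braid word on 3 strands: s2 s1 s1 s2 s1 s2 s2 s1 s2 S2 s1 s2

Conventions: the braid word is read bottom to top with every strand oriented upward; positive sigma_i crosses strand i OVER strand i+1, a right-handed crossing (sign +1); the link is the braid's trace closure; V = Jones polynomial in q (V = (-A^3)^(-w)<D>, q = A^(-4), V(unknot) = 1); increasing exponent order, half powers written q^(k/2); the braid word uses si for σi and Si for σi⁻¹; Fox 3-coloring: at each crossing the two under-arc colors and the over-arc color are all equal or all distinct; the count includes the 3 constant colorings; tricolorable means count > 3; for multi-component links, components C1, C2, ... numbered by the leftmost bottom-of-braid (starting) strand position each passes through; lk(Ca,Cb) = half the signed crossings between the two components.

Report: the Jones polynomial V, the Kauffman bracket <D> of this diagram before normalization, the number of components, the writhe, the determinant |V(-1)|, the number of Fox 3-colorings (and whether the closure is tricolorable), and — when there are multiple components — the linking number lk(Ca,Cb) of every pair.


V(q) = q^4 + q^6 - q^8 + q^9 - q^10 + q^11 - q^12
bracket: -A^-18 + A^-14 - A^-10 + A^-6 - A^-2 + A^6 + A^14, w = +10
1 component, writhe +10, over 12 crossings
det 3, colorings 9 of 3^12 — tricolorable
observation: det 3 = |V(-1)|; divisible by 3, so tricolorable


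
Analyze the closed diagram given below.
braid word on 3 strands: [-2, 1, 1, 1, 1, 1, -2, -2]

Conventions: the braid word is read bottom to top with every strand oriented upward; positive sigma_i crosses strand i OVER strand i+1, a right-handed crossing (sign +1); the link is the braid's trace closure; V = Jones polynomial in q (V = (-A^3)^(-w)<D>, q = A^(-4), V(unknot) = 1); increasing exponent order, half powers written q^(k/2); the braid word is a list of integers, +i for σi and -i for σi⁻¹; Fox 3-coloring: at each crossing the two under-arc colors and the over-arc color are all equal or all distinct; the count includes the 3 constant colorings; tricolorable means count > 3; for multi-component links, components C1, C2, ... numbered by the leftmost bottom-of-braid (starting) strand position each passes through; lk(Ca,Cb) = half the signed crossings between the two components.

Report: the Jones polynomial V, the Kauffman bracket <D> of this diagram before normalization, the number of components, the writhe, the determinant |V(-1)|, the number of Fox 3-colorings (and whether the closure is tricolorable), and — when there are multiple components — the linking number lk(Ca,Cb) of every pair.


V(q) = -q^-2 + q^-1 - 1 + 3q - 2q^2 + 3q^3 - 2q^4 + q^5 - q^6
bracket: -A^-18 + A^-14 - 2A^-10 + 3A^-6 - 2A^-2 + 3A^2 - A^6 + A^10 - A^14, w = +2
1 component, writhe +2, over 8 crossings
det 15, colorings 9 of 3^8 — tricolorable
observation: |V(-1)| = 15: so tricolorable, since 3 divides 15


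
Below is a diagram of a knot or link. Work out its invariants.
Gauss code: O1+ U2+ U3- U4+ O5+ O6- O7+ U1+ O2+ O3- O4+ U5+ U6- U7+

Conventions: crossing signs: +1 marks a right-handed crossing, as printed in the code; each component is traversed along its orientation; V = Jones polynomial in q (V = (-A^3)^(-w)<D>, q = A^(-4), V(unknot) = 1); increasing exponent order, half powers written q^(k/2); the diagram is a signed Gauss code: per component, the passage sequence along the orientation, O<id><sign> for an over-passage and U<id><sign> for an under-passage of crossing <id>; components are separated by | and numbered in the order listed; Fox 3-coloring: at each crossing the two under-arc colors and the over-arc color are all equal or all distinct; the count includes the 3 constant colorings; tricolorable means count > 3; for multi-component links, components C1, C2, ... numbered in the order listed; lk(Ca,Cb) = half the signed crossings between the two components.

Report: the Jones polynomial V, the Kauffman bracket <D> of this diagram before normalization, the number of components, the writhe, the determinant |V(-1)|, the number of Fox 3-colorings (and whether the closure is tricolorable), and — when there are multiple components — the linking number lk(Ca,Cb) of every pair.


V(q) = q + q^3 - q^4
bracket: A^-7 - A^-3 - A^5, w = +3
1 component, writhe +3, over 7 crossings
det 3, colorings 9 of 3^7 — tricolorable
observation: V spans 3 powers of q: at least 3 crossings in any diagram


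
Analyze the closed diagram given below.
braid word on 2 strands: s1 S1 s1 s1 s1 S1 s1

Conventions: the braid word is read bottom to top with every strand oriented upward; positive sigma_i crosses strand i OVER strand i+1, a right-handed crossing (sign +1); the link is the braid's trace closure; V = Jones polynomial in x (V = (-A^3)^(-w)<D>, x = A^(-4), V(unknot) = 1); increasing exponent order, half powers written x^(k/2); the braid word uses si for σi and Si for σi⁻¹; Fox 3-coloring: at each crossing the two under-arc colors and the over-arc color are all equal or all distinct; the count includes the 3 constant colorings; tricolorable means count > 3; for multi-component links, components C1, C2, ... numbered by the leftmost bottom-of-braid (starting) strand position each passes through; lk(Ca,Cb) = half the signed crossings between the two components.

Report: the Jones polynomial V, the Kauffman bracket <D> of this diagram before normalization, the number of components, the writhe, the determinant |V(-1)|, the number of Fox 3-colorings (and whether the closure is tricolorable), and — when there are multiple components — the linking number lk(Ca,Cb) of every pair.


V = x + x^3 - x^4
<D> = A^-7 - A^-3 - A^5 (w = +3)
1 component over 7 crossings, w = +3
9 Fox colorings among 3^7, |V(-1)| = 3: tricolorable
why: inverse pairs cancel, leaving σ1 σ1 σ1


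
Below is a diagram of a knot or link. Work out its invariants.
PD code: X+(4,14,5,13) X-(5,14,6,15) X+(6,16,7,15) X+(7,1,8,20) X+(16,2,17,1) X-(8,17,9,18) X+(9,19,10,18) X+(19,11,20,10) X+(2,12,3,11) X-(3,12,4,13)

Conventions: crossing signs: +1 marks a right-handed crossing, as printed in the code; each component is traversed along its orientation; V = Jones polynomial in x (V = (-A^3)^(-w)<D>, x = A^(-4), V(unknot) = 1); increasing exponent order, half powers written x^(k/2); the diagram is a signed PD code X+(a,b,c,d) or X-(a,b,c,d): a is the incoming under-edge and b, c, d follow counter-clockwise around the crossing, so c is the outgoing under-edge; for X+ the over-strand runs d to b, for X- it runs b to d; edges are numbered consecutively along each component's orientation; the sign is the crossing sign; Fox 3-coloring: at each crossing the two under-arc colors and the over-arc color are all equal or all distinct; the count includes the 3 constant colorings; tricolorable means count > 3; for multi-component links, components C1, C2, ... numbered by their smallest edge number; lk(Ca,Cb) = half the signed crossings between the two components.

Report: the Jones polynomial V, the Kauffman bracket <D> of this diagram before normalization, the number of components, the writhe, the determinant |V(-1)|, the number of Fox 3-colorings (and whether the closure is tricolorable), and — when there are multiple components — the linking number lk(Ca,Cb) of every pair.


Jones polynomial: V(x) = x + x^3 - x^4
<D> = -A^-4 + 1 + A^8; writhe +4
components 1, writhe +4 (10 crossings)
3-colorings: 9 of 3^10, det 3 — tricolorable
note: V spans 3 powers of x: at least 3 crossings in any diagram


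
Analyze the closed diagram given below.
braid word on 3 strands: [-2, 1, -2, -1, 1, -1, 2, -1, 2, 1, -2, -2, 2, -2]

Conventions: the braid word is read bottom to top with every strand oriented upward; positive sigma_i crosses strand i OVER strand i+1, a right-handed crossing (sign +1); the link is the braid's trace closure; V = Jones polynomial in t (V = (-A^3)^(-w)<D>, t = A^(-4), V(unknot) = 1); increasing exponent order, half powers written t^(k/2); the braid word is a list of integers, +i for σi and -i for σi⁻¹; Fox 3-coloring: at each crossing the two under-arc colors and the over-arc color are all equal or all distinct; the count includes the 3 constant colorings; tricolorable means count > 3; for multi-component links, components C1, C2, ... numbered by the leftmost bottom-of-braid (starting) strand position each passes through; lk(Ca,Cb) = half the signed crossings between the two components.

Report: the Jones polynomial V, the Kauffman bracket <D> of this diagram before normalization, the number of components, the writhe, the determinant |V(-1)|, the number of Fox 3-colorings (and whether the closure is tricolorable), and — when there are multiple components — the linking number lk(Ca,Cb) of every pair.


V(t) = -t^-6 + t^-5 - 2t^-4 + 3t^-3 - 2t^-2 + 3t^-1 - 1 + t - t^2
bracket: -A^-14 + A^-10 - A^-6 + 3A^-2 - 2A^2 + 3A^6 - 2A^10 + A^14 - A^18, w = -2
1 component, writhe -2, over 14 crossings
det 15, colorings 9 of 3^14 — tricolorable
observation: V spans 8 powers of t: at least 8 crossings in any diagram


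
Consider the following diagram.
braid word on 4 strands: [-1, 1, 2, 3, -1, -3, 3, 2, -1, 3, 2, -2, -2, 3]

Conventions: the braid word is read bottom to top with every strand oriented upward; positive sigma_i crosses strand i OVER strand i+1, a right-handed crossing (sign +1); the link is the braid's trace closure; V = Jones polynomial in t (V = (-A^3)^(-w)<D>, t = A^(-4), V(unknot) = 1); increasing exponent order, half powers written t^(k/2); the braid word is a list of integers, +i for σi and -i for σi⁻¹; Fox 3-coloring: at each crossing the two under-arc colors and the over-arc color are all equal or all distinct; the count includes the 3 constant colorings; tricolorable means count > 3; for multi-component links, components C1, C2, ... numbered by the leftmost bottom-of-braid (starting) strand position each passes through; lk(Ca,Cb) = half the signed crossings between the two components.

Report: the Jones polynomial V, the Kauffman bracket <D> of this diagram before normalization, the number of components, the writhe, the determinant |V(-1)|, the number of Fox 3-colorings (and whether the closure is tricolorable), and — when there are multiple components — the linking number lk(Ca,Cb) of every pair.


V(t) = -t^(-3/2) + t^(-1/2) - 2t^(1/2) + 2t^(3/2) - 2t^(5/2) + t^(7/2) - t^(9/2)
bracket: -A^-12 + A^-8 - 2A^-4 + 2 - 2A^4 + A^8 - A^12, w = +2
2 components, writhe +2, over 14 crossings
lk(C1,C2) = +1
det 10, colorings 3 of 3^14 — not tricolorable
observation: span 6 respects span(V) <= c + mu - 1 = 15 for this 2-component diagram


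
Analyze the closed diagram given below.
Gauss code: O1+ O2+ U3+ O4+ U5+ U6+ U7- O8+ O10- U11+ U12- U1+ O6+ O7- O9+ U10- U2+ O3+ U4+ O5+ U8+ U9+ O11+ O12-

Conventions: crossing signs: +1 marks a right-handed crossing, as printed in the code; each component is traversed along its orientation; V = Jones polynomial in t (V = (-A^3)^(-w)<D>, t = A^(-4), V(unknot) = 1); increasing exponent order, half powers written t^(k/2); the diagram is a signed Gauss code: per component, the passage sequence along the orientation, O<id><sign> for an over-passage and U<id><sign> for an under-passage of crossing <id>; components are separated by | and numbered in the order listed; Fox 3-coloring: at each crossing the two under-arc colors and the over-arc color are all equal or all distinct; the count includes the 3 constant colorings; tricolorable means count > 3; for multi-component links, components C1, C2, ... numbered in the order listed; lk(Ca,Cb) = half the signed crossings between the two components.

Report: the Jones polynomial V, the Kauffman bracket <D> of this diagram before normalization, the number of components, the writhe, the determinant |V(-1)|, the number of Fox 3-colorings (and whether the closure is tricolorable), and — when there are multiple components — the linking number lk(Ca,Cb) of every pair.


V(t) = t^2 - t^3 + 2t^4 - 2t^5 + 3t^6 - 2t^7 + t^8 - t^9
bracket: -A^-18 + A^-14 - 2A^-10 + 3A^-6 - 2A^-2 + 2A^2 - A^6 + A^10, w = +6
1 component, writhe +6, over 12 crossings
det 13, colorings 3 of 3^12 — not tricolorable
observation: w = +6 (over 12 crossings) is diagram-only; (-A^3)^(-6) removes it from V


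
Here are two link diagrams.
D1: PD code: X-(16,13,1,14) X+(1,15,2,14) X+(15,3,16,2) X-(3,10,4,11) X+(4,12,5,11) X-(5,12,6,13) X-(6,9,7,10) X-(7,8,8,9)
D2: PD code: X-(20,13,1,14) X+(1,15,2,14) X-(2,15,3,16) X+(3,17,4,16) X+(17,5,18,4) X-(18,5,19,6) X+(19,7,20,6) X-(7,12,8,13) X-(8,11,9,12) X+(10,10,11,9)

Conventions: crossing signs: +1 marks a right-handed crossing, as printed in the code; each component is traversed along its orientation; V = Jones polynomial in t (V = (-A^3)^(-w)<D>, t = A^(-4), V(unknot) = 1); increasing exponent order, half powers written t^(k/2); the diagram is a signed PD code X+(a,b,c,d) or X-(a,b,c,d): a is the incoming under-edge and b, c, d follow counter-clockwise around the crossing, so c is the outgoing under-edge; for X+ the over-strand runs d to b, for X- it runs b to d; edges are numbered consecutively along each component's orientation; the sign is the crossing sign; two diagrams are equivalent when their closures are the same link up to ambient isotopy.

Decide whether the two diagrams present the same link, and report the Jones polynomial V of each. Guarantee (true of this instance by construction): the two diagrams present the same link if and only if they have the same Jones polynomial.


same link: yes
V(D1) = 1  [8 crossings, <D> = A^-6, w = -2]
V(D2) = 1  [10 crossings, <D> = 1, w = 0]
insight: one V(t) for all 2 diagrams — one class (guaranteed)


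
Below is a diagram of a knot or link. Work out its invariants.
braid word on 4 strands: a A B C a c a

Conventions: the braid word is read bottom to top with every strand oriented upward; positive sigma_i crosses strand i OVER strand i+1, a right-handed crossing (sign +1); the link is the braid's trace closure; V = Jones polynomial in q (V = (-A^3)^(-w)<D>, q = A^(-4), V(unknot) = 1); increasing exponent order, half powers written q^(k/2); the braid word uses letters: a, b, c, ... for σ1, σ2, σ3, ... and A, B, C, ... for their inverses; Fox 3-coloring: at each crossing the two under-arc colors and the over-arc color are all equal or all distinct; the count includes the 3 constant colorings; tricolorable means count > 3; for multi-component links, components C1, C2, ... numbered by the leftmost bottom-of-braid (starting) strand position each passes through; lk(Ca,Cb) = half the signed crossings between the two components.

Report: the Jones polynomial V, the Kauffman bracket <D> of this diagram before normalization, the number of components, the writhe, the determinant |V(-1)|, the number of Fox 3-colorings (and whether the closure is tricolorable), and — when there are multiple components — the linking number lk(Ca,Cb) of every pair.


V = 1 + q + q^2 + q^3
<D> = -A^-9 - A^-5 - A^-1 - A^3 (w = +1)
3 components over 7 crossings, w = +1
lk(C1,C2): +1
lk(C1,C3) = 0
linking number lk(C2,C3) = 0
9 Fox colorings among 3^8, |V(-1)| = 0: tricolorable
why: inverse pairs cancel, leaving σ2⁻¹ σ3⁻¹ σ1 σ3 σ1


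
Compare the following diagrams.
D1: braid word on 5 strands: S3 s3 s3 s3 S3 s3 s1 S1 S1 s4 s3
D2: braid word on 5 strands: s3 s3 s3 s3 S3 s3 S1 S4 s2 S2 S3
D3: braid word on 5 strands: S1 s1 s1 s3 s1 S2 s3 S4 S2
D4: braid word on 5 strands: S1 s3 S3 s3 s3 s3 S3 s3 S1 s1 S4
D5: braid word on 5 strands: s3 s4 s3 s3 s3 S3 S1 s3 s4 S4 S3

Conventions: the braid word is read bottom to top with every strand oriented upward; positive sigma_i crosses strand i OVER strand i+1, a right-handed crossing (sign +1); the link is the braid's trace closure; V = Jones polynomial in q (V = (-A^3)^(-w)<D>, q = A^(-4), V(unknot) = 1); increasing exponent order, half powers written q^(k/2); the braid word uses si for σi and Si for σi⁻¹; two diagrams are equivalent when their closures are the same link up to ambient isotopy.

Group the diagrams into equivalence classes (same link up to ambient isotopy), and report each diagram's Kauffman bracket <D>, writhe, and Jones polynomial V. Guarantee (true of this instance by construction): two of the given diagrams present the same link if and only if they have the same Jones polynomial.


equivalence classes: {D1, D2, D4, D5} | {D3}
D1 (bracket -A^-9 + A^-1 + A^3 + A^7; 11 crossings at w = +3): V = -q^(1/2) - q^(3/2) - q^(5/2) + q^(9/2)
D2 (bracket -A^-15 + A^-7 + A^-3 + A; 11 crossings at w = +1): V = -q^(1/2) - q^(3/2) - q^(5/2) + q^(9/2)
V(D3) = -q^(-3/2) + q^(-1/2) - 2q^(1/2) + 2q^(3/2) - 2q^(5/2) + q^(7/2) - q^(9/2)  (w +1, c 9, <D> = A^-15 - A^-11 + 2A^-7 - 2A^-3 + 2A - A^5 + A^9)
V(D4) = -q^(1/2) - q^(3/2) - q^(5/2) + q^(9/2)  [11 crossings, <D> = -A^-15 + A^-7 + A^-3 + A, w = +1]
V(D5) = -q^(1/2) - q^(3/2) - q^(5/2) + q^(9/2)  (w +3, c 11, <D> = -A^-9 + A^-1 + A^3 + A^7)
key observation: 2 values of V(q) split the 5 diagrams


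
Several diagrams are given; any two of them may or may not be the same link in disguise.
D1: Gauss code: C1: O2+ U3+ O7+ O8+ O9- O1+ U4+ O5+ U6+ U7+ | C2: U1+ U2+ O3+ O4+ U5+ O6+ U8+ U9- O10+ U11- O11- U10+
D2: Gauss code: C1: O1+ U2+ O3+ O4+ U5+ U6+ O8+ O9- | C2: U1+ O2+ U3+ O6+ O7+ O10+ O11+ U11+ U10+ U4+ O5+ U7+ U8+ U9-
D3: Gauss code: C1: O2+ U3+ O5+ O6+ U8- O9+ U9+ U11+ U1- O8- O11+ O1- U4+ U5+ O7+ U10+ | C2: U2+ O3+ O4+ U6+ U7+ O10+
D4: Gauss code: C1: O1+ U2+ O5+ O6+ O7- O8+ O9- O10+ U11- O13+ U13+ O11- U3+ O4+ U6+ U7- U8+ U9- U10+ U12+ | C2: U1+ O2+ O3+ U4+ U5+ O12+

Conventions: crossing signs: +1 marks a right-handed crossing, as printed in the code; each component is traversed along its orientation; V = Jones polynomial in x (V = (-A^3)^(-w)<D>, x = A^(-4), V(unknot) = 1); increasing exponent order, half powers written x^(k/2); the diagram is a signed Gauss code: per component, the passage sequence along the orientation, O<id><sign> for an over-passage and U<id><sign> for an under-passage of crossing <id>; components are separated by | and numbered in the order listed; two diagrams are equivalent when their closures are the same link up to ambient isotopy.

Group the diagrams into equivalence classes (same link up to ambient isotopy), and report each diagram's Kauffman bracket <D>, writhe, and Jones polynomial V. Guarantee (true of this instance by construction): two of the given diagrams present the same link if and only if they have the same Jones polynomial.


grouping into links: {D1, D2, D3, D4}
V(D1) = -x^(5/2) - x^(9/2) + x^(11/2) - x^(13/2) + x^(15/2) - x^(17/2)  (w +7, c 11, <D> = A^-13 - A^-9 + A^-5 - A^-1 + A^3 + A^11)
V(D2) = -x^(5/2) - x^(9/2) + x^(11/2) - x^(13/2) + x^(15/2) - x^(17/2)  (w +9, c 11, <D> = A^-7 - A^-3 + A - A^5 + A^9 + A^17)
V(D3) = -x^(5/2) - x^(9/2) + x^(11/2) - x^(13/2) + x^(15/2) - x^(17/2)  [11 crossings, <D> = A^-13 - A^-9 + A^-5 - A^-1 + A^3 + A^11, w = +7]
D4 (bracket A^-13 - A^-9 + A^-5 - A^-1 + A^3 + A^11; 13 crossings at w = +7): V = -x^(5/2) - x^(9/2) + x^(11/2) - x^(13/2) + x^(15/2) - x^(17/2)
key observation: one V(x) for all 4 diagrams — one class (guaranteed)


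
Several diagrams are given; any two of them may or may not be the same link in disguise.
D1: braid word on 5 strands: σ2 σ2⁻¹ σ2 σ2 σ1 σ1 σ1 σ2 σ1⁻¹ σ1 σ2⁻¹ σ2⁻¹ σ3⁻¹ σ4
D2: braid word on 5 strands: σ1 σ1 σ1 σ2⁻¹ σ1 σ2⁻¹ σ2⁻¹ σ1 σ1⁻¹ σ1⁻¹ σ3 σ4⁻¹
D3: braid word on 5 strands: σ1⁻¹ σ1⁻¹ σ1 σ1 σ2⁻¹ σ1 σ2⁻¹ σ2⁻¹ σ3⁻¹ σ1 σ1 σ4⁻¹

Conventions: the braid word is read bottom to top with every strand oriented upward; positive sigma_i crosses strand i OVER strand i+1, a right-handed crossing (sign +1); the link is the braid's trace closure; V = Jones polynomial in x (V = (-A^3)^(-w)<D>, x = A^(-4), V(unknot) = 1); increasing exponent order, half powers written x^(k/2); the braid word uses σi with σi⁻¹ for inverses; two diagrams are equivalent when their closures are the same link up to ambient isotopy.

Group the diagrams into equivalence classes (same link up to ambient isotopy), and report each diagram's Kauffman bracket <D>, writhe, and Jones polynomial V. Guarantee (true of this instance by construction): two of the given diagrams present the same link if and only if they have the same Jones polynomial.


equivalence classes: {D1} | {D2, D3}
D1 (bracket -A^-4 + 1 + A^8; 14 crossings at w = +4): V = x + x^3 - x^4
D2 (bracket -A^-12 + 2A^-8 - 2A^-4 + 3 - 2A^4 + 2A^8 - A^12; 12 crossings at w = 0): V = -x^-3 + 2x^-2 - 2x^-1 + 3 - 2x + 2x^2 - x^3
V(D3) = -x^-3 + 2x^-2 - 2x^-1 + 3 - 2x + 2x^2 - x^3  [12 crossings, <D> = -A^-18 + 2A^-14 - 2A^-10 + 3A^-6 - 2A^-2 + 2A^2 - A^6, w = -2]
key observation: V(x) takes 2 values over 3 diagrams, fixing the grouping


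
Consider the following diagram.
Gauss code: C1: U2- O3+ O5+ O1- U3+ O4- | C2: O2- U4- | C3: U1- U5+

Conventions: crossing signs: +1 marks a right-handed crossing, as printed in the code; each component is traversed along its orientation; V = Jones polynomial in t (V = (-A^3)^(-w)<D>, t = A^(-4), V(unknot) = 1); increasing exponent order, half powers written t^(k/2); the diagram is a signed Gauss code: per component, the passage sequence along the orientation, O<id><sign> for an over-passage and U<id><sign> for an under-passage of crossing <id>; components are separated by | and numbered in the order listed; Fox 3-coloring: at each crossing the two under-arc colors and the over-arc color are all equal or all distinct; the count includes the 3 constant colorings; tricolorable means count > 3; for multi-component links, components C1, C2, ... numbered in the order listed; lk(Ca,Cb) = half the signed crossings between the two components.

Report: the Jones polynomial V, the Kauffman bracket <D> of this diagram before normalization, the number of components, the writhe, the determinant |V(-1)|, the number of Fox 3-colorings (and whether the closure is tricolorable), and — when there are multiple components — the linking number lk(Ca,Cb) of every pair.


V(t) = t^-3 + t^-2 + t^-1 + 1
bracket: -A^-3 - A - A^5 - A^9, w = -1
3 components, writhe -1, over 5 crossings
lk(C1,C2) = -1
linking number lk(C1,C3) = 0
lk(C2,C3): 0
det 0, colorings 9 of 3^5 — tricolorable
observation: the 3 component pairs carry total linking -1


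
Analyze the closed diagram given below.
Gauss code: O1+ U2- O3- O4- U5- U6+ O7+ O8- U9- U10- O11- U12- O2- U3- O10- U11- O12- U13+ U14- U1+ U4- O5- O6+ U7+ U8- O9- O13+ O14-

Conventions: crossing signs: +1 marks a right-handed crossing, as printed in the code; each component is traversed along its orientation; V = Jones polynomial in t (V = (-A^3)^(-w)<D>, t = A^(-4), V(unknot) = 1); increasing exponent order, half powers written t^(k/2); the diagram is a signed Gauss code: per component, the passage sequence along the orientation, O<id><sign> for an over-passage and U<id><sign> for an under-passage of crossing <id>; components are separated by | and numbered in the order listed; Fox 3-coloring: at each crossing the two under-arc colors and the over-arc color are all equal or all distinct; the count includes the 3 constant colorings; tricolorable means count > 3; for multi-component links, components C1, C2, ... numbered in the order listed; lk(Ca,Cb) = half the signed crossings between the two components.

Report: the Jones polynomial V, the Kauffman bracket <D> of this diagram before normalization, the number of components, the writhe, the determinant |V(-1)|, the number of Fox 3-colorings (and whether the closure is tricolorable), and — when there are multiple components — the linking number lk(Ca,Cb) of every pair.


Jones polynomial: V(t) = -t^-9 + 2t^-8 - 3t^-7 + 3t^-6 - 3t^-5 + 3t^-4 - t^-3 + t^-2
<D> = A^-10 - A^-6 + 3A^-2 - 3A^2 + 3A^6 - 3A^10 + 2A^14 - A^18; writhe -6
components 1, writhe -6 (14 crossings)
3-colorings: 3 of 3^14, det 17 — not tricolorable
note: det 17 = |V(-1)|; not divisible by 3, so not tricolorable


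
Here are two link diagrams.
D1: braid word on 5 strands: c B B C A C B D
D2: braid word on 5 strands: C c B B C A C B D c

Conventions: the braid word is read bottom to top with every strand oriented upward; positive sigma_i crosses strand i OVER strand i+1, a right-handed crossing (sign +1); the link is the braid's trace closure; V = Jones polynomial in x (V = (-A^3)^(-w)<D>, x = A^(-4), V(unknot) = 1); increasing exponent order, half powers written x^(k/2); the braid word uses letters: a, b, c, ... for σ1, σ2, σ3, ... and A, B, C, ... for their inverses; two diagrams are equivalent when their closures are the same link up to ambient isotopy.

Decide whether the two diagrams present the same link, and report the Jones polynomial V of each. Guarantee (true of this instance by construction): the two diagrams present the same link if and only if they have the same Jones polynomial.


same link: yes
V(D1) = -x^-6 + x^-5 - x^-4 + 2x^-3 - x^-2 + x^-1  [8 crossings, <D> = A^-14 - A^-10 + 2A^-6 - A^-2 + A^2 - A^6, w = -6]
D2 (bracket A^-14 - A^-10 + 2A^-6 - A^-2 + A^2 - A^6; 10 crossings at w = -6): V = -x^-6 + x^-5 - x^-4 + 2x^-3 - x^-2 + x^-1
note: Markov moves rewrite D1 (8 crossings) into D2 (10)


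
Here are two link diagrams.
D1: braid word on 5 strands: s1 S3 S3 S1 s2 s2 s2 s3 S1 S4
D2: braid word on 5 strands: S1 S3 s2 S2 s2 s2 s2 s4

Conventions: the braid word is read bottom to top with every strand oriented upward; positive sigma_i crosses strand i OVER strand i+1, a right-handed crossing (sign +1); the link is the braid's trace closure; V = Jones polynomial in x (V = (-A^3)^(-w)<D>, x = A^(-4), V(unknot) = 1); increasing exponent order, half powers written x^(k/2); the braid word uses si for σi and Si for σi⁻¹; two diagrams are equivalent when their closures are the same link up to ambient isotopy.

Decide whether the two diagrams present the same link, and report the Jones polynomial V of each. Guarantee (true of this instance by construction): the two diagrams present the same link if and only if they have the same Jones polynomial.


equivalent: yes
D1 (bracket -A^-16 + A^-12 + A^-4; 10 crossings at w = 0): V = x + x^3 - x^4
V(D2) = x + x^3 - x^4  (w +2, c 8, <D> = -A^-10 + A^-6 + A^2)
key observation: one V(x) for all 2 diagrams — one class (guaranteed)


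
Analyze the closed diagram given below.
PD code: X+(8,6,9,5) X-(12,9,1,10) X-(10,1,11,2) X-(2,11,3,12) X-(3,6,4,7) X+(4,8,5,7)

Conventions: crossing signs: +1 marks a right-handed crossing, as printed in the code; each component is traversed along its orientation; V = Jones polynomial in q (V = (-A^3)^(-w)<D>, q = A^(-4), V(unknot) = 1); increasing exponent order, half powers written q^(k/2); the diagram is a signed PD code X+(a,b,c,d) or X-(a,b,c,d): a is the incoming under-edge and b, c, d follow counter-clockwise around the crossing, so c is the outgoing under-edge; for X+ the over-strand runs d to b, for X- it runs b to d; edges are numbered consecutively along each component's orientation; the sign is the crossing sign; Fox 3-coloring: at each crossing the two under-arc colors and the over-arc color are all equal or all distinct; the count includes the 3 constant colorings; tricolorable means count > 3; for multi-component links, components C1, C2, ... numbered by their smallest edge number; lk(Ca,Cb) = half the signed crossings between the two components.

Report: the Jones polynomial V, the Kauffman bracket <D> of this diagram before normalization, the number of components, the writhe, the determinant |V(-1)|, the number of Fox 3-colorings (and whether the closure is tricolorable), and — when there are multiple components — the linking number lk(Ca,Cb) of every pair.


V(q) = -q^-4 + q^-3 + q^-1
bracket: A^-2 + A^6 - A^10, w = -2
1 component, writhe -2, over 6 crossings
det 3, colorings 9 of 3^6 — tricolorable
observation: w = -2 shifts under R1 moves; the (-A^3)^(2) factor cancels that in V


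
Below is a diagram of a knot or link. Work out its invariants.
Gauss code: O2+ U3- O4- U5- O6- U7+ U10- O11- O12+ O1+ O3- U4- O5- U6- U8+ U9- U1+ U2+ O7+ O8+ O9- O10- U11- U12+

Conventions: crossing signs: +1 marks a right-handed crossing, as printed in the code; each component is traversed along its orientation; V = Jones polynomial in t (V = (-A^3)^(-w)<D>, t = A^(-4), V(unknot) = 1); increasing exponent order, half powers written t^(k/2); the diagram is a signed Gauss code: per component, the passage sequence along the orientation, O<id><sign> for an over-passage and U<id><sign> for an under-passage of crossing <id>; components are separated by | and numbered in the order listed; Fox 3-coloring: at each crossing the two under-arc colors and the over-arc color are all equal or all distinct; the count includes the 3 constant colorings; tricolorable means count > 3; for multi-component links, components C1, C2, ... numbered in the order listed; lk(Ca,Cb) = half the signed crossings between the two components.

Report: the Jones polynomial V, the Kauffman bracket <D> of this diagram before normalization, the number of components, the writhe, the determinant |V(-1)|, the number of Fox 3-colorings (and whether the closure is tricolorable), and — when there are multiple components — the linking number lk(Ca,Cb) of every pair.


V = -t^-4 + t^-3 + t^-1
<D> = A^-2 + A^6 - A^10 (w = -2)
1 component over 12 crossings, w = -2
9 Fox colorings among 3^12, |V(-1)| = 3: tricolorable
why: V spans 3 powers of t: at least 3 crossings in any diagram


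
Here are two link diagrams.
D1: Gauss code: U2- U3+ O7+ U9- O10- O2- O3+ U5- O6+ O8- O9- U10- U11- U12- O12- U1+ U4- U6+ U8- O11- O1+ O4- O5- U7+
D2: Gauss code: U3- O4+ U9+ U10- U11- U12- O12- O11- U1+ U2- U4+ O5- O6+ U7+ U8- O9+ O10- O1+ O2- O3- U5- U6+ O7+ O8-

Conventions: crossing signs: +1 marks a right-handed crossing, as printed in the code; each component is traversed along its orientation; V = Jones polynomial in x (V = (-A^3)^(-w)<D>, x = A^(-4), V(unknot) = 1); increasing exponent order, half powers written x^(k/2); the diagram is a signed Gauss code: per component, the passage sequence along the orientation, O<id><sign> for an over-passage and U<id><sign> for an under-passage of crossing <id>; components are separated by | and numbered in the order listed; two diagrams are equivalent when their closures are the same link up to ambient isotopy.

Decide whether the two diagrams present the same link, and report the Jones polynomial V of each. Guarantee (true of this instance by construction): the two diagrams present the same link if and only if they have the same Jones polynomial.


equivalent: no
V(D1) = -x^-4 + x^-3 + x^-1  (w -4, c 12, <D> = A^-8 + 1 - A^4)
V(D2) = 1  [12 crossings, <D> = A^-6, w = -2]
key observation: V(x) takes 2 values over 2 diagrams, fixing the grouping


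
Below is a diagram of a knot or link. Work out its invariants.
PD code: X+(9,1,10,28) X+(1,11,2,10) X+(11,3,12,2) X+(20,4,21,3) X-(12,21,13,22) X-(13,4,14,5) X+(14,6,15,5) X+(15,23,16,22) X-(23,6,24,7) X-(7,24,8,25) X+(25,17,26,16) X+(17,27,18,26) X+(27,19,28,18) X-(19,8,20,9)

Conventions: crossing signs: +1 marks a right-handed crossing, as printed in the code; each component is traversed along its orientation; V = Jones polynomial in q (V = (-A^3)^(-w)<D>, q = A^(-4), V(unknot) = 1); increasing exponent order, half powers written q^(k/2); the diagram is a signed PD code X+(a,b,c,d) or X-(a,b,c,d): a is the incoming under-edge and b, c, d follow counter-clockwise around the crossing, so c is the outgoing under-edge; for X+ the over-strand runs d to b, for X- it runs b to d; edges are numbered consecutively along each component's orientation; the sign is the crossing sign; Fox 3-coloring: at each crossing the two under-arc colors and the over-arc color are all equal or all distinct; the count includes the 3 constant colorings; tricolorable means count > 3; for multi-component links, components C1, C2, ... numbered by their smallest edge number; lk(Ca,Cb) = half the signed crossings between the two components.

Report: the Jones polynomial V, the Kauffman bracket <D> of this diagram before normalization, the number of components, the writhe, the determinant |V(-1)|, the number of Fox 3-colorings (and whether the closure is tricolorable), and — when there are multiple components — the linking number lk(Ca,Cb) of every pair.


V(q) = 1 - q + 3q^2 - 3q^3 + 3q^4 - 4q^5 + 3q^6 - 2q^7 + q^8
bracket: A^-20 - 2A^-16 + 3A^-12 - 4A^-8 + 3A^-4 - 3 + 3A^4 - A^8 + A^12, w = +4
1 component, writhe +4, over 14 crossings
det 21, colorings 9 of 3^14 — tricolorable
observation: w = +4 (over 14 crossings) is diagram-only; (-A^3)^(-4) removes it from V


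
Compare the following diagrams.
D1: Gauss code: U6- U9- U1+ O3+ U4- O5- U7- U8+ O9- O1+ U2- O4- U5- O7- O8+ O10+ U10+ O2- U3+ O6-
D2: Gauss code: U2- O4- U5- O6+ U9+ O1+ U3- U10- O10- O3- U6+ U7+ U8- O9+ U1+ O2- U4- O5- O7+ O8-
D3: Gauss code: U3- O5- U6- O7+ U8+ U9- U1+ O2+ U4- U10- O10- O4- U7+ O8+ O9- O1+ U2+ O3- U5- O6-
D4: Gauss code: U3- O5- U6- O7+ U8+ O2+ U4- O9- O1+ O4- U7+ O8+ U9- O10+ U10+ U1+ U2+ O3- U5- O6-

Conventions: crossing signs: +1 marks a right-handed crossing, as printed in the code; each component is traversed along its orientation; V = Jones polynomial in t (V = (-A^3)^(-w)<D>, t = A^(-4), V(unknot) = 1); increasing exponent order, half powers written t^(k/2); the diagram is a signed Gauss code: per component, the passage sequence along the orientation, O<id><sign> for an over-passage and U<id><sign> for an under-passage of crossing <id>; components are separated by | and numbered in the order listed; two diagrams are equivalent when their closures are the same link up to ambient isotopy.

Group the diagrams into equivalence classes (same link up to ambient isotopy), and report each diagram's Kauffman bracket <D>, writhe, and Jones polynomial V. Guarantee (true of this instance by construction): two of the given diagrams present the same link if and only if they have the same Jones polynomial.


classes: {D1} | {D2, D3, D4}
V(D1) = -t^-4 + t^-3 + t^-1  [10 crossings, <D> = A^-2 + A^6 - A^10, w = -2]
D2 (bracket -A^-18 + A^-14 - A^-10 + 3A^-6 - A^-2 + A^2 - A^6; 10 crossings at w = -2): V = -t^-3 + t^-2 - t^-1 + 3 - t + t^2 - t^3
D3 (bracket -A^-18 + A^-14 - A^-10 + 3A^-6 - A^-2 + A^2 - A^6; 10 crossings at w = -2): V = -t^-3 + t^-2 - t^-1 + 3 - t + t^2 - t^3
D4 (bracket -A^-12 + A^-8 - A^-4 + 3 - A^4 + A^8 - A^12; 10 crossings at w = 0): V = -t^-3 + t^-2 - t^-1 + 3 - t + t^2 - t^3
insight: 2 values of V(t) split the 4 diagrams


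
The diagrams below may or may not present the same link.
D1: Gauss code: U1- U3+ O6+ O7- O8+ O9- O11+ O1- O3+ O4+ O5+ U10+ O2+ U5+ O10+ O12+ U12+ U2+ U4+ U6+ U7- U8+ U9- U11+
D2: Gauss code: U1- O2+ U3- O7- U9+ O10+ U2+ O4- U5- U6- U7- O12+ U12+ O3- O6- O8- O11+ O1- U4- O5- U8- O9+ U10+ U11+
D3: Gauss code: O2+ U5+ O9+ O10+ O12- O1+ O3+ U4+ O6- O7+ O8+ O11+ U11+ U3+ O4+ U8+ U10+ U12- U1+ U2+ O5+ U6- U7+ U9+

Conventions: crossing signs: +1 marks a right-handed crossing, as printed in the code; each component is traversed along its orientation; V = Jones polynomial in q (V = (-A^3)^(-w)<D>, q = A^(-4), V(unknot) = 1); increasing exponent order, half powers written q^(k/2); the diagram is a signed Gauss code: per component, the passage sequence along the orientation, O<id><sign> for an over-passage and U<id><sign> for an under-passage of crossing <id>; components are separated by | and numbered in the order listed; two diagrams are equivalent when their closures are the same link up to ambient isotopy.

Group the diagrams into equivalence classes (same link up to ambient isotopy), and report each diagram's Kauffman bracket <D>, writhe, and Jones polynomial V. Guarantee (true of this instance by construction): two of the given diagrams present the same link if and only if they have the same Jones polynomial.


grouping into links: {D1} | {D2} | {D3}
V(D1) = q + q^3 - q^4  (w +6, c 12, <D> = -A^2 + A^6 + A^14)
V(D2) = -q^-5 + q^-4 - q^-3 + 2q^-2 - q^-1 + 2 - q  [12 crossings, <D> = -A^-10 + 2A^-6 - A^-2 + 2A^2 - A^6 + A^10 - A^14, w = -2]
D3 (bracket A^-8 - 2A^-4 + 1 - 2A^4 + 2A^8 + A^16; 12 crossings at w = +8): V = q^2 + 2q^4 - 2q^5 + q^6 - 2q^7 + q^8
why: V(q) takes 3 values over 3 diagrams, fixing the grouping


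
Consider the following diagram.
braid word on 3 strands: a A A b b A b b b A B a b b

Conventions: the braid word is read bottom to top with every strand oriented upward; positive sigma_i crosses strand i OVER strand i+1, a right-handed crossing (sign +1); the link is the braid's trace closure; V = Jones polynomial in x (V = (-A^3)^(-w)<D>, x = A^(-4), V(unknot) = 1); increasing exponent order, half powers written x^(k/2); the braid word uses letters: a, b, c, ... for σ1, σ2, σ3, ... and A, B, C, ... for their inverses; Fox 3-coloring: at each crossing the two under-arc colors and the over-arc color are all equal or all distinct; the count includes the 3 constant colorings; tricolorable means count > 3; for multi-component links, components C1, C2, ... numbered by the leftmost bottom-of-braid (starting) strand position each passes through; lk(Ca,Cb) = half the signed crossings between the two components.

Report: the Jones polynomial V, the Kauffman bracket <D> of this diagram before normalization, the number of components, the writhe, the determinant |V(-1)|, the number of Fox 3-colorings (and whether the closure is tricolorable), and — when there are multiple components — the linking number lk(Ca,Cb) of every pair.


Jones polynomial: V(x) = -x^-1 + 3 - 4x + 7x^2 - 8x^3 + 9x^4 - 9x^5 + 7x^6 - 5x^7 + 3x^8 - x^9
<D> = -A^-24 + 3A^-20 - 5A^-16 + 7A^-12 - 9A^-8 + 9A^-4 - 8 + 7A^4 - 4A^8 + 3A^12 - A^16; writhe +4
components 1, writhe +4 (14 crossings)
3-colorings: 9 of 3^14, det 57 — tricolorable
note: the word shrinks to σ1⁻¹ σ2 σ2 σ1⁻¹ σ2 σ2 σ2 σ1⁻¹ σ2⁻¹ σ1 σ2 σ2 after cancelling


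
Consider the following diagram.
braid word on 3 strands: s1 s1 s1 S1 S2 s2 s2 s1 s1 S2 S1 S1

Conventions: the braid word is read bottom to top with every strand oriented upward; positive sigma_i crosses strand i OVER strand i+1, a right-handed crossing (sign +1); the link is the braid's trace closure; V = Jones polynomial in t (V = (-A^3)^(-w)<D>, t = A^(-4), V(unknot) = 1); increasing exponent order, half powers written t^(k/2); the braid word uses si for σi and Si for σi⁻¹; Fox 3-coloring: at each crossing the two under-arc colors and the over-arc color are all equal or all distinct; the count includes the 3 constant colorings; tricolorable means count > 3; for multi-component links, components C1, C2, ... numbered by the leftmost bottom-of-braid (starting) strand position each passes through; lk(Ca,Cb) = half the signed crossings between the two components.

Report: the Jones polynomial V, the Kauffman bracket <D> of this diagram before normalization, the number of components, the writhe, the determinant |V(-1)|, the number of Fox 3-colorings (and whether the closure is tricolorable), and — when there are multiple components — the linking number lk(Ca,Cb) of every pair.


V(t) = 1 + t + t^2 + t^3
bracket: A^-6 + A^-2 + A^2 + A^6, w = +2
3 components, writhe +2, over 12 crossings
lk(C1,C2) = 0
linking number lk(C1,C3) = +1
lk(C2,C3): 0
det 0, colorings 9 of 3^12 — tricolorable
observation: the span of V is 3, within the link bound 12 + 3 - 1


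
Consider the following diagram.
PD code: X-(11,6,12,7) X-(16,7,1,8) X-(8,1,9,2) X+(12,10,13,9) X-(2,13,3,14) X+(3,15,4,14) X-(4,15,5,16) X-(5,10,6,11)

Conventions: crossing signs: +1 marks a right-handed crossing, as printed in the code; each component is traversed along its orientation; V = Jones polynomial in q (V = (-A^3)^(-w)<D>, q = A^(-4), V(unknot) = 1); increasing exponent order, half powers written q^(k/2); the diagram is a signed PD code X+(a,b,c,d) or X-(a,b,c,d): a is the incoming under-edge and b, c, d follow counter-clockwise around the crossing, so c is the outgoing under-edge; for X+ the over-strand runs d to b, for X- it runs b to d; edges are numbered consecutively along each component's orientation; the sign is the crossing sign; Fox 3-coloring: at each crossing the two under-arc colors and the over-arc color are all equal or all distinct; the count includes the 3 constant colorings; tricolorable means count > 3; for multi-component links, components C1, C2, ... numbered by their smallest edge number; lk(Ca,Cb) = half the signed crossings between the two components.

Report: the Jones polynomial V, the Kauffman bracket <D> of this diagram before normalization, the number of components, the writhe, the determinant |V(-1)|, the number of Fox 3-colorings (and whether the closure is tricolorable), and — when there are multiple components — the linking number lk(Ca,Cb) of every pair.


V(q) = -q^-6 + q^-5 - q^-4 + 2q^-3 - q^-2 + q^-1
bracket: A^-8 - A^-4 + 2 - A^4 + A^8 - A^12, w = -4
1 component, writhe -4, over 8 crossings
det 7, colorings 3 of 3^8 — not tricolorable
observation: |V(-1)| = 7: so not tricolorable, since 3 does not divide 7
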